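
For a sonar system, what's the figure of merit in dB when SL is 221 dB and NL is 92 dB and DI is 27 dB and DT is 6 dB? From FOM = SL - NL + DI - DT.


FOM = SL - NL + DI - DT = 221 - 92 + 27 - 6 = 150

150 dB


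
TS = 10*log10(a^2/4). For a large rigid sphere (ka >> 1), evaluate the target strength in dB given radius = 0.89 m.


TS = 10*log10(0.89^2 / 4) = 10*log10(0.198025) = -7.03

-7.03 dB


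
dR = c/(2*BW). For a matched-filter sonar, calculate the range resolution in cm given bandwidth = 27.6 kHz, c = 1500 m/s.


dR = c/(2*BW) = 1500 / (2 * 27.6e3) = 0.0272 m = 2.72 cm

2.72 cm


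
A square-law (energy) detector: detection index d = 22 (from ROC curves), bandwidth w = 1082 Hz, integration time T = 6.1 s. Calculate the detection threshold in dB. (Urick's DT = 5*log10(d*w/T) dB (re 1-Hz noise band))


DT = 5*log10(d*w/T) = 5*log10(22 * 1082 / 6.1) = 5*log10(3902.3) = 17.96

17.96 dB


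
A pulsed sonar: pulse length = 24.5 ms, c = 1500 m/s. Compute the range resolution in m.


dR = c*tau/2 = 1500 * 24.5e-3 / 2 = 18.375

18.375 m


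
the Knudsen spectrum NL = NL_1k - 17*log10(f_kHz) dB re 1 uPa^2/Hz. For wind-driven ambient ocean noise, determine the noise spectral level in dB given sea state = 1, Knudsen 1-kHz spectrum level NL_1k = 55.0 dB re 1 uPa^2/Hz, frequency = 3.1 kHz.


46.65 dB


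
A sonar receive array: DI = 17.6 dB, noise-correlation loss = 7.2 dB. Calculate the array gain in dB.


10.4 dB


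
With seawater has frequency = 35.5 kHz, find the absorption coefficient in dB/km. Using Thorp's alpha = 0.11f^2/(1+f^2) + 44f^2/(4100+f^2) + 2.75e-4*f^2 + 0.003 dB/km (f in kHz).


f^2 = 1260.25
alpha = 0.11*1260.25/(1+1260.25) + 44*1260.25/(4100+1260.25) + 2.75e-4*1260.25 + 0.003 = 10.804

10.804 dB/km


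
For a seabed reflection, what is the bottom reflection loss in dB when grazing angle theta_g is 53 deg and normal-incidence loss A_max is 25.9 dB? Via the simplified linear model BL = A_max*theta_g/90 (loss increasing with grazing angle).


BL = A_max * theta_g / 90 = 25.9 * 53 / 90 = 15.25

15.25 dB


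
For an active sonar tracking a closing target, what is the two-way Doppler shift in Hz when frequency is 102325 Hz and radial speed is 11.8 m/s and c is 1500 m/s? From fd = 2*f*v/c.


1609.91 Hz


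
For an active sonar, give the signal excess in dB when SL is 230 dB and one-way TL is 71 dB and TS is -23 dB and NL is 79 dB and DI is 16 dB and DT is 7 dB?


-5 dB


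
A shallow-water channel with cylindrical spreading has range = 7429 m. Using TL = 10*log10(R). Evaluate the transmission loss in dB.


TL = 10*log10(7429) = 38.71

38.71 dB


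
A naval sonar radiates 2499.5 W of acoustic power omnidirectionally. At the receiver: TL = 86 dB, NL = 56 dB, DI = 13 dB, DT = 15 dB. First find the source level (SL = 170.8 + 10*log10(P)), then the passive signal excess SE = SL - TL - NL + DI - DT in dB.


Step 1: SL = 170.8 + 10*log10(2499.5) = 204.78 dB
Step 2: SE = SL - TL - NL + DI - DT = 204.78 - 86 - 56 + 13 - 15 = 60.78

60.78 dB


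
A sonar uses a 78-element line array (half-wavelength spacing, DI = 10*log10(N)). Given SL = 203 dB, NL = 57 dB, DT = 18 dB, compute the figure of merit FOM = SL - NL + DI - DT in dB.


Step 1: DI = 10*log10(78) = 18.92 dB
Step 2: FOM = SL - NL + DI - DT = 203 - 57 + 18.92 - 18 = 146.92

146.92 dB


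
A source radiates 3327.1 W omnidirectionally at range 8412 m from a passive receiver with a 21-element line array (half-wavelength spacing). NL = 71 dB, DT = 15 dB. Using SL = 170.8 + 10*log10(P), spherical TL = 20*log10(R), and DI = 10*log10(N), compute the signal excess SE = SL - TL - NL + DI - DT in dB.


54.74 dB


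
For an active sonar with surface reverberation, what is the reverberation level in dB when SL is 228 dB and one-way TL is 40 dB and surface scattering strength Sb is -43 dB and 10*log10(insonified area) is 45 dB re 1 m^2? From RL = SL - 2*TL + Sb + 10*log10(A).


150 dB


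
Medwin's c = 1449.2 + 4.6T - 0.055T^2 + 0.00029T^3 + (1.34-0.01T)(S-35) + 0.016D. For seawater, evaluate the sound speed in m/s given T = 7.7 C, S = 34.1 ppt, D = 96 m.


c = 1449.2 + 4.6*7.7 - 0.055*7.7^2 + 0.00029*7.7^3 + (1.34 - 0.01*7.7)*(34.1 - 35) + 0.016*96 = 1481.89

1481.89 m/s


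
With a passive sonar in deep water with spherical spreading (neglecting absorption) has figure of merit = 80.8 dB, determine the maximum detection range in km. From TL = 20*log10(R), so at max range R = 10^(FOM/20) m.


At max range FOM = TL, so 20*log10(R) = 80.8
R = 10^(80.8/20) = 10964.78 m = 10.96 km

10.96 km


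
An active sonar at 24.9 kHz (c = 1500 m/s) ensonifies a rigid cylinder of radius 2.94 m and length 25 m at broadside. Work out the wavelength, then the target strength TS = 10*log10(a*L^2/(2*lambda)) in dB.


Step 1: lambda = c/f = 1500/24900 = 0.06024 m
Step 2: TS = 10*log10(a*L^2/(2*lambda)) = 10*log10(2.94*25^2/(2*0.06024)) = 41.83

41.83 dB


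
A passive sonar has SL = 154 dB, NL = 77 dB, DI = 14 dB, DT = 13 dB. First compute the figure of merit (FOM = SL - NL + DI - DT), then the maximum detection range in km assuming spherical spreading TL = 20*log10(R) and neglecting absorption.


Step 1: FOM = SL - NL + DI - DT = 154 - 77 + 14 - 13 = 78 dB
Step 2: at max range FOM = TL = 20*log10(R), so R = 10^(78/20) = 7943.28 m = 7.94 km

7.94 km


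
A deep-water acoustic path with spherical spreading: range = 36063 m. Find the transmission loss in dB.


TL = 20*log10(36063) = 91.14

91.14 dB


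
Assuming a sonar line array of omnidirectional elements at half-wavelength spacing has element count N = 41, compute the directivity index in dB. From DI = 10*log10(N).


16.13 dB


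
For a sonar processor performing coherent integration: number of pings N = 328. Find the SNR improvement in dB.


Gain = 10*log10(328) = 25.16

25.16 dB


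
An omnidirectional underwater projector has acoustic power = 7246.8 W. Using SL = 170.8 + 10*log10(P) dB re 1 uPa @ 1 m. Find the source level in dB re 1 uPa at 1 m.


SL = 170.8 + 10*log10(7246.8) = 170.8 + 38.6 = 209.4

209.4 dB


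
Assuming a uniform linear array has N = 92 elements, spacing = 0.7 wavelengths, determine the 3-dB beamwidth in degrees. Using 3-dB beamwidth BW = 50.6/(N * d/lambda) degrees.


BW = 50.6 / (92 * 0.7) = 50.6 / 64.4 = 0.79

0.79 deg


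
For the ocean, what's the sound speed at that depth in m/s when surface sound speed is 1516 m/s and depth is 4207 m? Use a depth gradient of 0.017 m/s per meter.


c = 1516 + 0.017 * 4207 = 1587.519

1587.519 m/s


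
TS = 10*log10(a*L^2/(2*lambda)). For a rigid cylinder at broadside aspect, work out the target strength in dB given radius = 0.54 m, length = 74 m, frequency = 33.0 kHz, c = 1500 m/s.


lambda = 1500/33000 = 0.04545 m
TS = 10*log10(0.54*74^2/(2*0.04545)) = 45.12

45.12 dB


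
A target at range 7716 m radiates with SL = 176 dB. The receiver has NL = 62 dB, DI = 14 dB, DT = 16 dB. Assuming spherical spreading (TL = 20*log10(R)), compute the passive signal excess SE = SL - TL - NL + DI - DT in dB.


Step 1: TL = 20*log10(7716) = 77.75 dB
Step 2: SE = 176 - 77.75 - 62 + 14 - 16 = 34.25

34.25 dB


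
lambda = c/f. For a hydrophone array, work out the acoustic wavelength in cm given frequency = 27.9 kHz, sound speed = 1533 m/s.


lambda = c/f = 1533 / 27900 = 0.0549 m = 5.49 cm

5.49 cm


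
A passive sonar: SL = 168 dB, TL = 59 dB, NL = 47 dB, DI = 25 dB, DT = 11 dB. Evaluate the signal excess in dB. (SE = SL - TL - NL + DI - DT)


76 dB


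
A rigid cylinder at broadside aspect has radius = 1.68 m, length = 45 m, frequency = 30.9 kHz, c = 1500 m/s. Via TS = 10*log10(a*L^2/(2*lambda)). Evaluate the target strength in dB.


45.45 dB


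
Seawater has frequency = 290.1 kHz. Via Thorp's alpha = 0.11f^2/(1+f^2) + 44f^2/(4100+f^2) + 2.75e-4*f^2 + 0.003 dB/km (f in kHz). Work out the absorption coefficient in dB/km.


f^2 = 84158.01
alpha = 0.11*84158.01/(1+84158.01) + 44*84158.01/(4100+84158.01) + 2.75e-4*84158.01 + 0.003 = 65.212

65.212 dB/km


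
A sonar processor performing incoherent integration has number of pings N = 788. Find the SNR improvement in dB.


Gain = 5*log10(788) = 14.48

14.48 dB


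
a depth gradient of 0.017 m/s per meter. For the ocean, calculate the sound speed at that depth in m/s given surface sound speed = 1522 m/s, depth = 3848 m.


c = 1522 + 0.017 * 3848 = 1587.416

1587.416 m/s


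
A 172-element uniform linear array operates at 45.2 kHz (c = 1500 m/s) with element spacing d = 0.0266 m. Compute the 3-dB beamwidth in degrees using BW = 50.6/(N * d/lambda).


Step 1: lambda = 1500/45200 = 0.03319 m
Step 2: d/lambda = 0.0266/0.03319 = 0.8014
Step 3: BW = 50.6/(N * d/lambda) = 50.6/(172 * 0.8014) = 0.37

0.37 deg


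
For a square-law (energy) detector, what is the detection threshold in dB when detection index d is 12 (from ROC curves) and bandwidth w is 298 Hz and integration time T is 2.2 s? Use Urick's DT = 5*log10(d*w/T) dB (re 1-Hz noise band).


DT = 5*log10(d*w/T) = 5*log10(12 * 298 / 2.2) = 5*log10(1625.45) = 16.05

16.05 dB


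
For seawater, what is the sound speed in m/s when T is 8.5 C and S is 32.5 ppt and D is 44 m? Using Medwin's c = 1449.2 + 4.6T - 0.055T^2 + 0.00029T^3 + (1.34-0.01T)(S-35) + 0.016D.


c = 1449.2 + 4.6*8.5 - 0.055*8.5^2 + 0.00029*8.5^3 + (1.34 - 0.01*8.5)*(32.5 - 35) + 0.016*44 = 1482.07

1482.07 m/s


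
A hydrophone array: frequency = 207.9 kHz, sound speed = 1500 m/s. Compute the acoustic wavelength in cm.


lambda = c/f = 1500 / 207900 = 0.0072 m = 0.72 cm

0.72 cm


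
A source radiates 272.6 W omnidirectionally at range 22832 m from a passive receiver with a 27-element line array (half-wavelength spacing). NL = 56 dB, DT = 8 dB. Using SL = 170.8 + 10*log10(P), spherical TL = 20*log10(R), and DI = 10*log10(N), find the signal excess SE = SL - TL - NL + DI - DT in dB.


Step 1: SL = 170.8 + 10*log10(272.6) = 195.16 dB
Step 2: TL = 20*log10(22832) = 87.17 dB
Step 3: DI = 10*log10(27) = 14.31 dB
Step 4: SE = SL - TL - NL + DI - DT = 195.16 - 87.17 - 56 + 14.31 - 8 = 58.3

58.3 dB


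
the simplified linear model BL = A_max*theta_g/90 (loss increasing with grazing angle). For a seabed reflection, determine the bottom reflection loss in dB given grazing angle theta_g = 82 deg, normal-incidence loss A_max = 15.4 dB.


BL = A_max * theta_g / 90 = 15.4 * 82 / 90 = 14.03

14.03 dB


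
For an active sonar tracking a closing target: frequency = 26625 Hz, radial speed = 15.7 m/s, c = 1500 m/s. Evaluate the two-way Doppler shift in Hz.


fd = 2*f*v/c = 2 * 26625 * 15.7 / 1500 = 557.35

557.35 Hz


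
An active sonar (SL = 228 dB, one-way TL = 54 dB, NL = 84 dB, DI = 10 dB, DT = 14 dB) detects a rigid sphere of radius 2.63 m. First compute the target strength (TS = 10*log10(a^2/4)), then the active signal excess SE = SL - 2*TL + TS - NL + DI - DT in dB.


Step 1: TS = 10*log10(2.63^2/4) = 2.38 dB
Step 2: SE = SL - 2*TL + TS - NL + DI - DT = 228 - 2*54 + (2.38) - 84 + 10 - 14 = 34.38

34.38 dB


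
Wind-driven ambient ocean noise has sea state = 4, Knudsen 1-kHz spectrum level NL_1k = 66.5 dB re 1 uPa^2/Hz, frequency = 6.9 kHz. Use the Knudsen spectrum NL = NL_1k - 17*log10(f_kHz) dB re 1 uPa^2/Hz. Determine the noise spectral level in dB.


52.24 dB


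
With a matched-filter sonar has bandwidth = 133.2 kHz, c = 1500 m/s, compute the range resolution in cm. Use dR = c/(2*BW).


dR = c/(2*BW) = 1500 / (2 * 133.2e3) = 0.0056 m = 0.56 cm

0.56 cm


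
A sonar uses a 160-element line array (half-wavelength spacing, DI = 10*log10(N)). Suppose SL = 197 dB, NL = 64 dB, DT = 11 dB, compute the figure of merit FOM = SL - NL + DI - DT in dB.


144.04 dB


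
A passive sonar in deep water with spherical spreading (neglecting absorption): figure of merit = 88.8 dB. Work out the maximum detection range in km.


At max range FOM = TL, so 20*log10(R) = 88.8
R = 10^(88.8/20) = 27542.29 m = 27.54 km

27.54 km


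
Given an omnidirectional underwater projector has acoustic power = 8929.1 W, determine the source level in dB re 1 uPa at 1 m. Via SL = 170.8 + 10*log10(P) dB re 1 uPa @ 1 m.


SL = 170.8 + 10*log10(8929.1) = 170.8 + 39.51 = 210.31

210.31 dB


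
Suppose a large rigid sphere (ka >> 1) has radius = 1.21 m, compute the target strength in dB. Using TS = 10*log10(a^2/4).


TS = 10*log10(1.21^2 / 4) = 10*log10(0.366025) = -4.36

-4.36 dB


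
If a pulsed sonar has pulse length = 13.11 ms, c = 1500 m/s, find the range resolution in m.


9.8325 m


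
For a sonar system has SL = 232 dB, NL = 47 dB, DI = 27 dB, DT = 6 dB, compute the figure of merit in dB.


FOM = SL - NL + DI - DT = 232 - 47 + 27 - 6 = 206

206 dB


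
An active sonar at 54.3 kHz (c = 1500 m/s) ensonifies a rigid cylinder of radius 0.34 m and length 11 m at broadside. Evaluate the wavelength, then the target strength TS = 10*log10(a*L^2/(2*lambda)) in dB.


Step 1: lambda = c/f = 1500/54300 = 0.02762 m
Step 2: TS = 10*log10(a*L^2/(2*lambda)) = 10*log10(0.34*11^2/(2*0.02762)) = 28.72

28.72 dB


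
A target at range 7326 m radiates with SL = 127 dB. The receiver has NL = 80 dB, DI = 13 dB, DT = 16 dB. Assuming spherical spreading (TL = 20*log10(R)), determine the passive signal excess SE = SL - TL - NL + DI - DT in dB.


-33.3 dB


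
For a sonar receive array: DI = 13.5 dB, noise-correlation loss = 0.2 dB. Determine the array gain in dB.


AG = DI - L_corr = 13.5 - 0.2 = 13.3

13.3 dB


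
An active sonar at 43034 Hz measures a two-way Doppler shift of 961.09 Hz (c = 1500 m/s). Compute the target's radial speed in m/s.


16.75 m/s


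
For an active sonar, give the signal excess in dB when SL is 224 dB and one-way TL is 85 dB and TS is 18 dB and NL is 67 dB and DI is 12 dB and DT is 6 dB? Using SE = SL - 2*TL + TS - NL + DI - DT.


SE = SL - 2*TL + TS - NL + DI - DT = 224 - 2*85 + (18) - 67 + 12 - 6 = 11

11 dB


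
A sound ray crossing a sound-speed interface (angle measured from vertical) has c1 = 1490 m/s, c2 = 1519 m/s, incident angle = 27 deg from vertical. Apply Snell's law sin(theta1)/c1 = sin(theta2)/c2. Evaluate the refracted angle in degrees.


sin(theta2) = (c2/c1)*sin(theta1) = (1519/1490)*sin(27 deg) = 0.46283
theta2 = arcsin(0.46283) = 27.57

27.57 deg


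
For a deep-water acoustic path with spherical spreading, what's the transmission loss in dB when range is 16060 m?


84.11 dB


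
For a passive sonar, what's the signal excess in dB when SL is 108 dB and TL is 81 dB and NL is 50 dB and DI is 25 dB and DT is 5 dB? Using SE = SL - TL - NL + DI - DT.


SE = SL - TL - NL + DI - DT = 108 - 81 - 50 + 25 - 5 = -3

-3 dB


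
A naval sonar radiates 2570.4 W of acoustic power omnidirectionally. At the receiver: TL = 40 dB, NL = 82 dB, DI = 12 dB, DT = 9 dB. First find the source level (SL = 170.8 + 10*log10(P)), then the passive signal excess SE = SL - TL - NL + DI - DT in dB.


Step 1: SL = 170.8 + 10*log10(2570.4) = 204.9 dB
Step 2: SE = SL - TL - NL + DI - DT = 204.9 - 40 - 82 + 12 - 9 = 85.9

85.9 dB


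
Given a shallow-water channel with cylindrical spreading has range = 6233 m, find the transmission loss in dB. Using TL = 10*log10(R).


TL = 10*log10(6233) = 37.95

37.95 dB


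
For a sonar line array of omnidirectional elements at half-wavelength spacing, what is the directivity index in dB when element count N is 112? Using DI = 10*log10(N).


20.49 dB


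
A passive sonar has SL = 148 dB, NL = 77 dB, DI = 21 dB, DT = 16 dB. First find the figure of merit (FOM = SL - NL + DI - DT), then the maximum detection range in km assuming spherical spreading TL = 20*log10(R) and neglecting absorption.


Step 1: FOM = SL - NL + DI - DT = 148 - 77 + 21 - 16 = 76 dB
Step 2: at max range FOM = TL = 20*log10(R), so R = 10^(76/20) = 6309.57 m = 6.31 km

6.31 km


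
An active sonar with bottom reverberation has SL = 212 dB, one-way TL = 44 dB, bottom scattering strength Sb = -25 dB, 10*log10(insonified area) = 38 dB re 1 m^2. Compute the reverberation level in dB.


RL = SL - 2*TL + Sb + 10*log10(A) = 212 - 2*44 + (-25) + 38 = 137

137 dB


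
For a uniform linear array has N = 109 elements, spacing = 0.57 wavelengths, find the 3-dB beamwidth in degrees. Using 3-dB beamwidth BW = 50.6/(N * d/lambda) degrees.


0.81 deg


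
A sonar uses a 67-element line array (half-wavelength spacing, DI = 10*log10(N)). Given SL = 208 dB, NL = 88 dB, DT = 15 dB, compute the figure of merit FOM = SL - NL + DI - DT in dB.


123.26 dB


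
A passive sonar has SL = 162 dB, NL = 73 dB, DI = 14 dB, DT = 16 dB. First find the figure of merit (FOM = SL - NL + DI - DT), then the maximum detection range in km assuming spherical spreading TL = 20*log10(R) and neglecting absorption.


Step 1: FOM = SL - NL + DI - DT = 162 - 73 + 14 - 16 = 87 dB
Step 2: at max range FOM = TL = 20*log10(R), so R = 10^(87/20) = 22387.21 m = 22.39 km

22.39 km


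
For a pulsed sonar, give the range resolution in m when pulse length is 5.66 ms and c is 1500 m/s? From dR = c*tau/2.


4.245 m


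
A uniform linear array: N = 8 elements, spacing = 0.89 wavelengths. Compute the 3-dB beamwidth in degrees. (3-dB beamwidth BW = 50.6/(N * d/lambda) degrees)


BW = 50.6 / (8 * 0.89) = 50.6 / 7.12 = 7.11

7.11 deg


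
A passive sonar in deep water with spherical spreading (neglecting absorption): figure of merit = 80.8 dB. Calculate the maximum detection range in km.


10.96 km


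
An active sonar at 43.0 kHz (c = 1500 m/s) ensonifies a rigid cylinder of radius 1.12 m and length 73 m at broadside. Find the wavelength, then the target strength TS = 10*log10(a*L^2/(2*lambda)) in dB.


Step 1: lambda = c/f = 1500/43000 = 0.03488 m
Step 2: TS = 10*log10(a*L^2/(2*lambda)) = 10*log10(1.12*73^2/(2*0.03488)) = 49.32

49.32 dB


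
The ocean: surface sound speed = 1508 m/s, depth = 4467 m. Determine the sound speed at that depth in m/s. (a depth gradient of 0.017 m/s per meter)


c = 1508 + 0.017 * 4467 = 1583.939

1583.939 m/s


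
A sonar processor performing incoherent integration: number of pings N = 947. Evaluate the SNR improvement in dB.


Gain = 5*log10(947) = 14.88

14.88 dB


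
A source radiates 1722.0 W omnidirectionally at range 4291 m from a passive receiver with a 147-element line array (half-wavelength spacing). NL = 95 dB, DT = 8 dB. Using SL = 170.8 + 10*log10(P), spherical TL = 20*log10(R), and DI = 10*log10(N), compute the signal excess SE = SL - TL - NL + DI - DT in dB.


Step 1: SL = 170.8 + 10*log10(1722.0) = 203.16 dB
Step 2: TL = 20*log10(4291) = 72.65 dB
Step 3: DI = 10*log10(147) = 21.67 dB
Step 4: SE = SL - TL - NL + DI - DT = 203.16 - 72.65 - 95 + 21.67 - 8 = 49.18

49.18 dB


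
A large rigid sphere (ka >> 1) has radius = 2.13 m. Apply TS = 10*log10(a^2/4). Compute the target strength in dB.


0.55 dB


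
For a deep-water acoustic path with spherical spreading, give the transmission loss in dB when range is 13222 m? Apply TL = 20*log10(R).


82.43 dB


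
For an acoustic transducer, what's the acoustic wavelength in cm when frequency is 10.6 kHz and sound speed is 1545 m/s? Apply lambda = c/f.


14.58 cm


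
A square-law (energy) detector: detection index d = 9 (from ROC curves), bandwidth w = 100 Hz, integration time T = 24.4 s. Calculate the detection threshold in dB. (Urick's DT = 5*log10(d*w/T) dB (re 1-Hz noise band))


DT = 5*log10(d*w/T) = 5*log10(9 * 100 / 24.4) = 5*log10(36.89) = 7.83

7.83 dB


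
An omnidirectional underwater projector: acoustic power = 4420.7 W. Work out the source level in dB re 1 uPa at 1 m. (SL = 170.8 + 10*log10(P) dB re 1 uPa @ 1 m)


207.25 dB


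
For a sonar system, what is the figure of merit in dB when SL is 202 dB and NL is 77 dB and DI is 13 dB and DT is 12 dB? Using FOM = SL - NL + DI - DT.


FOM = SL - NL + DI - DT = 202 - 77 + 13 - 12 = 126

126 dB


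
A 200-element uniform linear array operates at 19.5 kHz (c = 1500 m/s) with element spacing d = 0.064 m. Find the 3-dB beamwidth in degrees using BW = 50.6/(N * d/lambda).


Step 1: lambda = 1500/19500 = 0.07692 m
Step 2: d/lambda = 0.064/0.07692 = 0.832
Step 3: BW = 50.6/(N * d/lambda) = 50.6/(200 * 0.832) = 0.3

0.3 deg


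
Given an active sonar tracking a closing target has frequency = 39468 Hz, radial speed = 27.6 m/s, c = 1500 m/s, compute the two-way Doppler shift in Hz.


fd = 2*f*v/c = 2 * 39468 * 27.6 / 1500 = 1452.42

1452.42 Hz


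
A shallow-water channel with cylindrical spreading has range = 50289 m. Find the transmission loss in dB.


47.01 dB


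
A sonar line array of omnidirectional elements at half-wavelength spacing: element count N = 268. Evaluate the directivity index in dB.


24.28 dB


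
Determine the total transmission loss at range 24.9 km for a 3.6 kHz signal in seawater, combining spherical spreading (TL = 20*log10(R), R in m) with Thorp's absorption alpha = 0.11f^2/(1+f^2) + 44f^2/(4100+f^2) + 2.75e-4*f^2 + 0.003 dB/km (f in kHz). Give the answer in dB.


Step 1 (Thorp): alpha = 0.11*12.96/(1+12.96) + 44*12.96/(4100+12.96) + 2.75e-4*12.96 + 0.003 = 0.2473 dB/km
Step 2: TL_spread = 20*log10(24900) = 87.92 dB
Step 3: TL_abs = alpha*R = 0.2473 * 24.9 = 6.16 dB
Step 4: TL_total = 87.92 + 6.16 = 94.08

94.08 dB


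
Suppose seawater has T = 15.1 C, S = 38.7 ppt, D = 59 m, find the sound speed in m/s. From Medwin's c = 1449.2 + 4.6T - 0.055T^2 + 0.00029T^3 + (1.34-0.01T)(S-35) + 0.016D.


c = 1449.2 + 4.6*15.1 - 0.055*15.1^2 + 0.00029*15.1^3 + (1.34 - 0.01*15.1)*(38.7 - 35) + 0.016*59 = 1512.46

1512.46 m/s


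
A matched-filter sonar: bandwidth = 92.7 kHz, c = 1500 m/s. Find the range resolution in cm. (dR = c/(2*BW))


0.81 cm


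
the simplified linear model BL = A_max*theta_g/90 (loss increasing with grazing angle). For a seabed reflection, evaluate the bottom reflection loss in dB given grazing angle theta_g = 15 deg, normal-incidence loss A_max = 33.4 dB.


BL = A_max * theta_g / 90 = 33.4 * 15 / 90 = 5.57

5.57 dB


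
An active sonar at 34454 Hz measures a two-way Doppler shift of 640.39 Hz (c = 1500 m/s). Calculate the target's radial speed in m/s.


13.94 m/s


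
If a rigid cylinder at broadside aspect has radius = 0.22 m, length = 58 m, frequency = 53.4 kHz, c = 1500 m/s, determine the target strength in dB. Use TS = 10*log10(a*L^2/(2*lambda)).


lambda = 1500/53400 = 0.02809 m
TS = 10*log10(0.22*58^2/(2*0.02809)) = 41.2

41.2 dB


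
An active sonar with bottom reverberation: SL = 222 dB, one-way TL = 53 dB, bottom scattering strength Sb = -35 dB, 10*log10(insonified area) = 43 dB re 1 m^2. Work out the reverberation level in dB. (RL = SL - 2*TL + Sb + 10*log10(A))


124 dB


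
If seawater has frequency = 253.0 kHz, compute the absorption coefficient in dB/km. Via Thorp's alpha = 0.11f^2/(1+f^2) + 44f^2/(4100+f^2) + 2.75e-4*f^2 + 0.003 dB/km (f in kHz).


f^2 = 64009.0
alpha = 0.11*64009.0/(1+64009.0) + 44*64009.0/(4100+64009.0) + 2.75e-4*64009.0 + 0.003 = 59.067

59.067 dB/km


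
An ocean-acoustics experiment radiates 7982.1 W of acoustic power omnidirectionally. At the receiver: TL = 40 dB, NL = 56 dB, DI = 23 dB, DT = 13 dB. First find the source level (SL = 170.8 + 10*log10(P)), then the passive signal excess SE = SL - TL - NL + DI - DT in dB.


Step 1: SL = 170.8 + 10*log10(7982.1) = 209.82 dB
Step 2: SE = SL - TL - NL + DI - DT = 209.82 - 40 - 56 + 23 - 13 = 123.82

123.82 dB


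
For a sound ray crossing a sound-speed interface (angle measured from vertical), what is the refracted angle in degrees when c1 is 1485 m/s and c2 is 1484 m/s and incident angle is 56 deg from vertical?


55.94 deg


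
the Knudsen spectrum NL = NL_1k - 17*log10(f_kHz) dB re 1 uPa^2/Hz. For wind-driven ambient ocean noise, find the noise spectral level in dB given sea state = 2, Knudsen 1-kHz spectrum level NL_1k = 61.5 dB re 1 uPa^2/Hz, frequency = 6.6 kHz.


47.57 dB


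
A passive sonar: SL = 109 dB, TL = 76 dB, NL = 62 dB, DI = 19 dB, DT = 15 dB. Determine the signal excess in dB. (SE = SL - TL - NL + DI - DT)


SE = SL - TL - NL + DI - DT = 109 - 76 - 62 + 19 - 15 = -25

-25 dB


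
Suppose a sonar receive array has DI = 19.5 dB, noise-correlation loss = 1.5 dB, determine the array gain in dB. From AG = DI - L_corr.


AG = DI - L_corr = 19.5 - 1.5 = 18.0

18.0 dB


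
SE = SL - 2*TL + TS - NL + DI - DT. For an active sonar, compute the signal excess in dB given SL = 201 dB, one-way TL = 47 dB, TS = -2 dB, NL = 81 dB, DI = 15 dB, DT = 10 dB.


SE = SL - 2*TL + TS - NL + DI - DT = 201 - 2*47 + (-2) - 81 + 15 - 10 = 29

29 dB


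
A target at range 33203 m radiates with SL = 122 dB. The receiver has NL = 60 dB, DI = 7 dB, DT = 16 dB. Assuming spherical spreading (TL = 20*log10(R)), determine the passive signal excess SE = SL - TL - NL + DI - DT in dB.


-37.42 dB


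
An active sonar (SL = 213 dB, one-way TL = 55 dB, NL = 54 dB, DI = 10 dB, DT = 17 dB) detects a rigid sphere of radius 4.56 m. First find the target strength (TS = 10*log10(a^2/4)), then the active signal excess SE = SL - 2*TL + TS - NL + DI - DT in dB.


Step 1: TS = 10*log10(4.56^2/4) = 7.16 dB
Step 2: SE = SL - 2*TL + TS - NL + DI - DT = 213 - 2*55 + (7.16) - 54 + 10 - 17 = 49.16

49.16 dB


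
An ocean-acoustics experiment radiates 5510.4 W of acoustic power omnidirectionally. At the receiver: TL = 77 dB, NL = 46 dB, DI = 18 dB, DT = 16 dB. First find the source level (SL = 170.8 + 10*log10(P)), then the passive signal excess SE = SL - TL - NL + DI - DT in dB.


Step 1: SL = 170.8 + 10*log10(5510.4) = 208.21 dB
Step 2: SE = SL - TL - NL + DI - DT = 208.21 - 77 - 46 + 18 - 16 = 87.21

87.21 dB


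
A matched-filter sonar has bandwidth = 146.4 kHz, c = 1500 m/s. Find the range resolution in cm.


0.51 cm


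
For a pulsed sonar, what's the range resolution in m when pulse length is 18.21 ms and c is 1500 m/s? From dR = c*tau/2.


13.6575 m


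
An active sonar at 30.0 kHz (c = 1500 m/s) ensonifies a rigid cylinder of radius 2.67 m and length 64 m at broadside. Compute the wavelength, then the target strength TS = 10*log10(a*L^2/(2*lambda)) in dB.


Step 1: lambda = c/f = 1500/30000 = 0.05 m
Step 2: TS = 10*log10(a*L^2/(2*lambda)) = 10*log10(2.67*64^2/(2*0.05)) = 50.39

50.39 dB


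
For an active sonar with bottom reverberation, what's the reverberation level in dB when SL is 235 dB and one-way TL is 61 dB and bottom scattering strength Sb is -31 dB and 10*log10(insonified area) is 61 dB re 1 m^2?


RL = SL - 2*TL + Sb + 10*log10(A) = 235 - 2*61 + (-31) + 61 = 143

143 dB


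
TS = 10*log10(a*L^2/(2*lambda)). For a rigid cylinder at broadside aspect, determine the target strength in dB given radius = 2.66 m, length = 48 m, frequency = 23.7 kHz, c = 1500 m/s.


lambda = 1500/23700 = 0.06329 m
TS = 10*log10(2.66*48^2/(2*0.06329)) = 46.85

46.85 dB


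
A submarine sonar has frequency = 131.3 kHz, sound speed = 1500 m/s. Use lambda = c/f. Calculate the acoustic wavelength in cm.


1.14 cm


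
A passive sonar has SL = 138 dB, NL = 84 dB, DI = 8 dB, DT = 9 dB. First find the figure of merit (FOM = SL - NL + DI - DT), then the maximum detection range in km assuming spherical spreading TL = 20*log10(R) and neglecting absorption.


Step 1: FOM = SL - NL + DI - DT = 138 - 84 + 8 - 9 = 53 dB
Step 2: at max range FOM = TL = 20*log10(R), so R = 10^(53/20) = 446.68 m = 0.45 km

0.45 km


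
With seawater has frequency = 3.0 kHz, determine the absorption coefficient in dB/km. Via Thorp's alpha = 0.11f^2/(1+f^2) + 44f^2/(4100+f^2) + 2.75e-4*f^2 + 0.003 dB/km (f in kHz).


f^2 = 9.0
alpha = 0.11*9.0/(1+9.0) + 44*9.0/(4100+9.0) + 2.75e-4*9.0 + 0.003 = 0.201

0.201 dB/km


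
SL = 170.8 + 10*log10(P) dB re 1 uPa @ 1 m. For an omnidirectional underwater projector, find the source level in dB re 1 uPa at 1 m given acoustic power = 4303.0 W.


207.14 dB


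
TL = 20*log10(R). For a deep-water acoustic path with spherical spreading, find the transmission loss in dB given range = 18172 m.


85.19 dB


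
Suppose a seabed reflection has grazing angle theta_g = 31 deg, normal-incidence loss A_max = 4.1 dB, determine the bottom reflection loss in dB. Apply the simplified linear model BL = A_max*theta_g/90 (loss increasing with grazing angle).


1.41 dB


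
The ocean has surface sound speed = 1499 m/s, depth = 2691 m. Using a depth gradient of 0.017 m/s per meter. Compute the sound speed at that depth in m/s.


c = 1499 + 0.017 * 2691 = 1544.747

1544.747 m/s


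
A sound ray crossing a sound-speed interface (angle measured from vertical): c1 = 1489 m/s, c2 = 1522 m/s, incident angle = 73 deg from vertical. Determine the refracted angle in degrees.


sin(theta2) = (c2/c1)*sin(theta1) = (1522/1489)*sin(73 deg) = 0.9775
theta2 = arcsin(0.9775) = 77.82

77.82 deg


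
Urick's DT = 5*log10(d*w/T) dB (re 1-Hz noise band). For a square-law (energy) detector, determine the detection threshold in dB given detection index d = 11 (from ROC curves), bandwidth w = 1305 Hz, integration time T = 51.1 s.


DT = 5*log10(d*w/T) = 5*log10(11 * 1305 / 51.1) = 5*log10(280.92) = 12.24

12.24 dB


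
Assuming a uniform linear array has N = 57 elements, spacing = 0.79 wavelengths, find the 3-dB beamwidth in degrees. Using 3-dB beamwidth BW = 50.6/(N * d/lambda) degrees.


1.12 deg


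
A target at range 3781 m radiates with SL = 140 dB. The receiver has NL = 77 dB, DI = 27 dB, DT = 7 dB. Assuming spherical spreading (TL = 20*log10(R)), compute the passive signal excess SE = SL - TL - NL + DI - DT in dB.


Step 1: TL = 20*log10(3781) = 71.55 dB
Step 2: SE = 140 - 71.55 - 77 + 27 - 7 = 11.45

11.45 dB


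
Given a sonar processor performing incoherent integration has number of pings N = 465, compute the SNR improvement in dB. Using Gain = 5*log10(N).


Gain = 5*log10(465) = 13.34

13.34 dB


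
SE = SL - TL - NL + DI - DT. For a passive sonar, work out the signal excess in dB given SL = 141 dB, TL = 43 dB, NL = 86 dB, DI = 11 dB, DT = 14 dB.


SE = SL - TL - NL + DI - DT = 141 - 43 - 86 + 11 - 14 = 9

9 dB


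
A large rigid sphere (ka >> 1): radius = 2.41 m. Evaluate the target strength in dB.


1.62 dB


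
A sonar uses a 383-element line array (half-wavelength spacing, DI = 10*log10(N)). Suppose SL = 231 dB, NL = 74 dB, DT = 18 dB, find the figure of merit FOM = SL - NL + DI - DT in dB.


Step 1: DI = 10*log10(383) = 25.83 dB
Step 2: FOM = SL - NL + DI - DT = 231 - 74 + 25.83 - 18 = 164.83

164.83 dB


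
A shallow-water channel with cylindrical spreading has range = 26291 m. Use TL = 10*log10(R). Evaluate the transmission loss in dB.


TL = 10*log10(26291) = 44.2

44.2 dB


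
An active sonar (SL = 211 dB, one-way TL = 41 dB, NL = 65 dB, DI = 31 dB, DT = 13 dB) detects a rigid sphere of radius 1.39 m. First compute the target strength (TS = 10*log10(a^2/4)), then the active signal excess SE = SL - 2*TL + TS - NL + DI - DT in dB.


Step 1: TS = 10*log10(1.39^2/4) = -3.16 dB
Step 2: SE = SL - 2*TL + TS - NL + DI - DT = 211 - 2*41 + (-3.16) - 65 + 31 - 13 = 78.84

78.84 dB


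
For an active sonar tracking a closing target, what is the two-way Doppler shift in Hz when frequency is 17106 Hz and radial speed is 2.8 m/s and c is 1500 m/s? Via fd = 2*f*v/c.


fd = 2*f*v/c = 2 * 17106 * 2.8 / 1500 = 63.86

63.86 Hz


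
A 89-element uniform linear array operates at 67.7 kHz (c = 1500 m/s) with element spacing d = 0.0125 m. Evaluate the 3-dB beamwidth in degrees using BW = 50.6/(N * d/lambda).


Step 1: lambda = 1500/67700 = 0.02216 m
Step 2: d/lambda = 0.0125/0.02216 = 0.5641
Step 3: BW = 50.6/(N * d/lambda) = 50.6/(89 * 0.5641) = 1.01

1.01 deg


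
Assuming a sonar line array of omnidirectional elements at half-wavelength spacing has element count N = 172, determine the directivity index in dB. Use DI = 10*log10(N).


DI = 10*log10(172) = 22.36

22.36 dB


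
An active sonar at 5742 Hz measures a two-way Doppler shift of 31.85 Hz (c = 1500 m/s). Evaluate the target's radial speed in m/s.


From fd = 2*f*v/c, v = c*fd/(2*f) = 1500 * 31.85 / (2*5742) = 4.16

4.16 m/s


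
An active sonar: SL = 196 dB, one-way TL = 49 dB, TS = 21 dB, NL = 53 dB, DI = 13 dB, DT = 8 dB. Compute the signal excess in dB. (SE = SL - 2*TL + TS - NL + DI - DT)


71 dB


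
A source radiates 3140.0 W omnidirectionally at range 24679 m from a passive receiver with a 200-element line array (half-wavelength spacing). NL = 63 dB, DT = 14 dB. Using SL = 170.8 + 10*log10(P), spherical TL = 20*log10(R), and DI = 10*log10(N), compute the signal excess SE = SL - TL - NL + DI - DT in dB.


Step 1: SL = 170.8 + 10*log10(3140.0) = 205.77 dB
Step 2: TL = 20*log10(24679) = 87.85 dB
Step 3: DI = 10*log10(200) = 23.01 dB
Step 4: SE = SL - TL - NL + DI - DT = 205.77 - 87.85 - 63 + 23.01 - 14 = 63.93

63.93 dB


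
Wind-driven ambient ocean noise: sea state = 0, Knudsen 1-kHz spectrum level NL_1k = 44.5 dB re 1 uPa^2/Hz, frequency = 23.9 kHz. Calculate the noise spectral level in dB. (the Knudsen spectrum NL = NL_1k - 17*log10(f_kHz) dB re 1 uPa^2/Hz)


NL = NL_1k - 17*log10(f_kHz) = 44.5 - 17*log10(23.9) = 44.5 - (23.43) = 21.07

21.07 dB


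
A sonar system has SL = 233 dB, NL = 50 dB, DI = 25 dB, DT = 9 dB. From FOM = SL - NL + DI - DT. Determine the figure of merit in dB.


FOM = SL - NL + DI - DT = 233 - 50 + 25 - 9 = 199

199 dB


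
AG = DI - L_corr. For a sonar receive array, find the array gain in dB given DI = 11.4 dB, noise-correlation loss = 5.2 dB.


6.2 dB


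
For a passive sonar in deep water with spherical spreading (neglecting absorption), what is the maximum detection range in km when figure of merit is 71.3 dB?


3.67 km


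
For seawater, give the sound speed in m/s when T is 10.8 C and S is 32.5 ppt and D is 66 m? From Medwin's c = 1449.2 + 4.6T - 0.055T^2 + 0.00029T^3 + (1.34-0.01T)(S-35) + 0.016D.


1490.81 m/s


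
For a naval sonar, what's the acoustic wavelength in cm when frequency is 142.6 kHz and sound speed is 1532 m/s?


lambda = c/f = 1532 / 142600 = 0.0107 m = 1.07 cm

1.07 cm


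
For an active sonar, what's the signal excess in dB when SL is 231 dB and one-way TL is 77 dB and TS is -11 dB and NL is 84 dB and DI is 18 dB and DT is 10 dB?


SE = SL - 2*TL + TS - NL + DI - DT = 231 - 2*77 + (-11) - 84 + 18 - 10 = -10

-10 dB


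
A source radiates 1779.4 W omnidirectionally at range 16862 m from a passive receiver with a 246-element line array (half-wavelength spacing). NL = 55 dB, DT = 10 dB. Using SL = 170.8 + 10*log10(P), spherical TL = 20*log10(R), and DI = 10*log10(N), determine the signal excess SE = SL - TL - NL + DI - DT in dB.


Step 1: SL = 170.8 + 10*log10(1779.4) = 203.3 dB
Step 2: TL = 20*log10(16862) = 84.54 dB
Step 3: DI = 10*log10(246) = 23.91 dB
Step 4: SE = SL - TL - NL + DI - DT = 203.3 - 84.54 - 55 + 23.91 - 10 = 77.67

77.67 dB


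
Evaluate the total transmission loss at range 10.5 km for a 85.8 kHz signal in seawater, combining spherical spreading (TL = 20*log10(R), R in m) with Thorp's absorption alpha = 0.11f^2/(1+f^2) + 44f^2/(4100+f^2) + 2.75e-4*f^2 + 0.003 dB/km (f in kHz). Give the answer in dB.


Step 1 (Thorp): alpha = 0.11*7361.64/(1+7361.64) + 44*7361.64/(4100+7361.64) + 2.75e-4*7361.64 + 0.003 = 30.398 dB/km
Step 2: TL_spread = 20*log10(10500) = 80.42 dB
Step 3: TL_abs = alpha*R = 30.398 * 10.5 = 319.18 dB
Step 4: TL_total = 80.42 + 319.18 = 399.6

399.6 dB


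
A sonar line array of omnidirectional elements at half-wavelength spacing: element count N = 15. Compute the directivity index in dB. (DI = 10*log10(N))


11.76 dB


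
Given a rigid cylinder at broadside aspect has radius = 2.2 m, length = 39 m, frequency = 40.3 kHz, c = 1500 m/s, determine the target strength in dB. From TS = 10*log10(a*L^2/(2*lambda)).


46.53 dB


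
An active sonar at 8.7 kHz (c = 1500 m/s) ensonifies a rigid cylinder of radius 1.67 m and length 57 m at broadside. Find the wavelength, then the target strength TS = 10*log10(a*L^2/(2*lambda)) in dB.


Step 1: lambda = c/f = 1500/8700 = 0.17241 m
Step 2: TS = 10*log10(a*L^2/(2*lambda)) = 10*log10(1.67*57^2/(2*0.17241)) = 41.97

41.97 dB


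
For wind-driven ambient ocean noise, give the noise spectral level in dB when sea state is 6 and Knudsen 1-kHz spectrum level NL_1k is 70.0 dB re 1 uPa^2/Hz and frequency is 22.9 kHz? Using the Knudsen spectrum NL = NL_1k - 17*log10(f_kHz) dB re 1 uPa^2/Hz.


NL = NL_1k - 17*log10(f_kHz) = 70.0 - 17*log10(22.9) = 70.0 - (23.12) = 46.88

46.88 dB


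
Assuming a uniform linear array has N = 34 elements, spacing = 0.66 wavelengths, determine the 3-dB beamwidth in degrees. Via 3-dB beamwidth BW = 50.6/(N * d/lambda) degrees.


2.25 deg


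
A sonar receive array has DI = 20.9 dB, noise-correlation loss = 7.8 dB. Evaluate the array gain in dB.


AG = DI - L_corr = 20.9 - 7.8 = 13.1

13.1 dB


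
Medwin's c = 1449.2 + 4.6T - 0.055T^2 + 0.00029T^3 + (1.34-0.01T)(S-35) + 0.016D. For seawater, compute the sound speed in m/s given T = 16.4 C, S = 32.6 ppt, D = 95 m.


1509.82 m/s


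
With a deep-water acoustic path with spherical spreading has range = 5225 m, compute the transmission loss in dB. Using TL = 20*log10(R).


TL = 20*log10(5225) = 74.36

74.36 dB


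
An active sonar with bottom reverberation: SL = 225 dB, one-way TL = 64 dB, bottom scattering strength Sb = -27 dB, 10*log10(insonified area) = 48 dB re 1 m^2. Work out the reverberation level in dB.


118 dB


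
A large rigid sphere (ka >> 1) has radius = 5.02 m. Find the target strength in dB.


7.99 dB


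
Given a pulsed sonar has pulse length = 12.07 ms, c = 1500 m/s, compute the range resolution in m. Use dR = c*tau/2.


9.0525 m


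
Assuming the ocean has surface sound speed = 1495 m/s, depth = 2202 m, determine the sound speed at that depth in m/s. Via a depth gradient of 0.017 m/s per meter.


c = 1495 + 0.017 * 2202 = 1532.434

1532.434 m/s


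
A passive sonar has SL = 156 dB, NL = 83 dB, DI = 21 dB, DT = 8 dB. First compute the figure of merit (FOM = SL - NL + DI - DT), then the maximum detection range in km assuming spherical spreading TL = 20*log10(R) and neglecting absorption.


Step 1: FOM = SL - NL + DI - DT = 156 - 83 + 21 - 8 = 86 dB
Step 2: at max range FOM = TL = 20*log10(R), so R = 10^(86/20) = 19952.62 m = 19.95 km

19.95 km


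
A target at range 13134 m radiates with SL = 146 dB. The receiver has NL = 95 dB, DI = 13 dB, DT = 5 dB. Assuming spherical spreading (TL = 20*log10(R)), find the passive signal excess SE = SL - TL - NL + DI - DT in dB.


Step 1: TL = 20*log10(13134) = 82.37 dB
Step 2: SE = 146 - 82.37 - 95 + 13 - 5 = -23.37

-23.37 dB


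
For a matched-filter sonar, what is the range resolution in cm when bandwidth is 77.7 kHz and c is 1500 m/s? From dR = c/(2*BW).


0.97 cm


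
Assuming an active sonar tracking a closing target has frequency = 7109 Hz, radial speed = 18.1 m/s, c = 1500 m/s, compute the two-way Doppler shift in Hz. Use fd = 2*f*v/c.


171.56 Hz


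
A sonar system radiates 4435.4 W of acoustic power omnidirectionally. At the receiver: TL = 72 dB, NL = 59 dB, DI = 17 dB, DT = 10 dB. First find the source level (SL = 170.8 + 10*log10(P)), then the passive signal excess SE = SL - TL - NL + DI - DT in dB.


Step 1: SL = 170.8 + 10*log10(4435.4) = 207.27 dB
Step 2: SE = SL - TL - NL + DI - DT = 207.27 - 72 - 59 + 17 - 10 = 83.27

83.27 dB


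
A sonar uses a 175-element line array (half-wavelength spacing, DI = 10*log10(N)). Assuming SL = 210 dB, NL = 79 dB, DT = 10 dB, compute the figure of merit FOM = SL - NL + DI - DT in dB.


Step 1: DI = 10*log10(175) = 22.43 dB
Step 2: FOM = SL - NL + DI - DT = 210 - 79 + 22.43 - 10 = 143.43

143.43 dB
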